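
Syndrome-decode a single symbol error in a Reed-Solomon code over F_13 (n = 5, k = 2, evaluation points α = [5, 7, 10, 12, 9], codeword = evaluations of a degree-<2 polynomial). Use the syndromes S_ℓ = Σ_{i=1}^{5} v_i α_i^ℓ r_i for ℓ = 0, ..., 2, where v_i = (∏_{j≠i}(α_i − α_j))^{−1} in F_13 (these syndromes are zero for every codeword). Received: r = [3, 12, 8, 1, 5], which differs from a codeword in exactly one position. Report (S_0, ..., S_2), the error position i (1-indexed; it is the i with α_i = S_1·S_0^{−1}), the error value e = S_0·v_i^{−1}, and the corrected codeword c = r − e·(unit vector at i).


S = (7, 9, 6), error at position 1, error magnitude e = 10, c = [6, 12, 8, 1, 5].

Step 1: column multipliers v_i = (∏_{j≠i}(α_i − α_j))^{−1} mod 13.
  i = 1 (α = 5): (5−7)(5−10)(5−12)(5−9) = (−2)·(−5)·(−7)·(−4) = 280 ≡ 7, so v_1 = 7^{−1} = 2 (mod 13).
  i = 2 (α = 7): (7−5)(7−10)(7−12)(7−9) = 2·(−3)·(−5)·(−2) = −60 ≡ 5, so v_2 = 5^{−1} = 8 (mod 13).
  i = 3 (α = 10): (10−5)(10−7)(10−12)(10−9) = 5·3·(−2)·1 = −30 ≡ 9, so v_3 = 9^{−1} = 3 (mod 13).
  i = 4 (α = 12): (12−5)(12−7)(12−10)(12−9) = 7·5·2·3 = 210 ≡ 2, so v_4 = 2^{−1} = 7 (mod 13).
  i = 5 (α = 9): (9−5)(9−7)(9−10)(9−12) = 4·2·(−1)·(−3) = 24 ≡ 11, so v_5 = 11^{−1} = 6 (mod 13).
  v = [2, 8, 3, 7, 6].
Step 2: syndromes of r = [3, 12, 8, 1, 5] (all sums mod 13).
  S_0 = Σ v_i r_i = 2·3 + 8·12 + 3·8 + 7·1 + 6·5 = 163 ≡ 7.
  S_1 = Σ v_i α_i r_i = 2·5·3 + 8·7·12 + 3·10·8 + 7·12·1 + 6·9·5 = 1296 ≡ 9.
  α_i^2 mod 13 = [12, 10, 9, 1, 3].
  S_2 = Σ v_i α_i^2 r_i = 2·12·3 + 8·10·12 + 3·9·8 + 7·1·1 + 6·3·5 = 1345 ≡ 6.
  S = (7, 9, 6) ≠ 0, so r is not a codeword (an error is present).
Step 3: locate the error. For a single error e at position i, S_ℓ = v_i·e·α_i^ℓ, so α_err = S_1/S_0.
  S_0^{−1} = 7^{−1} = 2 (mod 13), so α_err = 9·2 = 18 ≡ 5 = α_1. Error position i = 1.
  Consistency check: S_2/S_1 = 6·3 = 18 ≡ 5 = α_err ✓ (single-error assumption holds).
Step 4: error magnitude e = S_0/v_1 = S_0·∏_{j≠1}(α_1 − α_j) = 7·7 = 49 ≡ 10 (mod 13).
Step 5: correct position 1: c_1 = r_1 − e = 3 − 10 ≡ 6 (mod 13). Hence c = [6, 12, 8, 1, 5].
  Check: interpolating c through the α_i gives m(x) = 4 + 3·x (degree < 2) with m(α_i) = c_i for every i, so c is indeed a codeword.


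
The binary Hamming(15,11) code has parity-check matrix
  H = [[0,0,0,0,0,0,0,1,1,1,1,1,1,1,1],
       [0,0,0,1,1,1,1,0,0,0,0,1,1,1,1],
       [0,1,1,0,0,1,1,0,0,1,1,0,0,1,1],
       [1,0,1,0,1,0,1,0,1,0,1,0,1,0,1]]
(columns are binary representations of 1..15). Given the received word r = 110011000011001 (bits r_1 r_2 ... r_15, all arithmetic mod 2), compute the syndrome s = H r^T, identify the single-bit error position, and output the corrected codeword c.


s = (1, 0, 0, 0)^T, error position = 8, corrected codeword c = 110011010011001

Compute s = H r^T mod 2 one row at a time:
  s_1 = 0 + 0 + 0 + 1 + 1 + 0 + 0 + 1 = 3 ≡ 1 (mod 2).
  s_2 = 0 + 1 + 1 + 0 + 1 + 0 + 0 + 1 = 4 ≡ 0 (mod 2).
  s_3 = 1 + 0 + 1 + 0 + 0 + 1 + 0 + 1 = 4 ≡ 0 (mod 2).
  s_4 = 1 + 0 + 1 + 0 + 0 + 1 + 0 + 1 = 4 ≡ 0 (mod 2).
s = (1, 0, 0, 0)^T — this equals column 8 of H (binary 1000), so error is at position 8.
Correct: flip bit 8 of r = 110011000011001 to get c = 110011010011001.


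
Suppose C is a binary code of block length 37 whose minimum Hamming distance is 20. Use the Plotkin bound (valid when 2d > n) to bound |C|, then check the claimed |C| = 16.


Plotkin bound M ≤ 12; given |C| = 16 > bound (violated).

Check applicability: 2d = 40, n = 37.
2d − n = 3 > 0, so Plotkin applies.
Compute d/(2d−n) = 20/3 ≈ 6.6667.
⌊d/(2d−n)⌋ = 6.
Plotkin bound: M ≤ 2·6 = 12.
Given |C| = 16, check: VIOLATED.
This |C| is above the Plotkin bound, so no binary code with n = 37, d = 20 and 16 codewords exists.


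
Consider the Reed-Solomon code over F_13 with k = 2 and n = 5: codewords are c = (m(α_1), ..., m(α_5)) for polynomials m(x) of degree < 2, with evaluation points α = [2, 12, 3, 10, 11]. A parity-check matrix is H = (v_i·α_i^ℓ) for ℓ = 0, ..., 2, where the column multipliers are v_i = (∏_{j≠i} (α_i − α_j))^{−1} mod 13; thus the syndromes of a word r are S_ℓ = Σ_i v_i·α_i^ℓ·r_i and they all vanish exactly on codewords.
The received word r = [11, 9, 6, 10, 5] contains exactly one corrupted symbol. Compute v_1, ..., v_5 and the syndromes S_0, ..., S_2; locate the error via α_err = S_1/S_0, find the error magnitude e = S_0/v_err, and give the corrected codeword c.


S = (2, 11, 2), error at position 2, error magnitude e = 9, c = [11, 0, 6, 10, 5].

Step 1: column multipliers v_i = (∏_{j≠i}(α_i − α_j))^{−1} mod 13.
  i = 1 (α = 2): (2−12)(2−3)(2−10)(2−11) = (−10)·(−1)·(−8)·(−9) = 720 ≡ 5, so v_1 = 5^{−1} = 8 (mod 13).
  i = 2 (α = 12): (12−2)(12−3)(12−10)(12−11) = 10·9·2·1 = 180 ≡ 11, so v_2 = 11^{−1} = 6 (mod 13).
  i = 3 (α = 3): (3−2)(3−12)(3−10)(3−11) = 1·(−9)·(−7)·(−8) = −504 ≡ 3, so v_3 = 3^{−1} = 9 (mod 13).
  i = 4 (α = 10): (10−2)(10−12)(10−3)(10−11) = 8·(−2)·7·(−1) = 112 ≡ 8, so v_4 = 8^{−1} = 5 (mod 13).
  i = 5 (α = 11): (11−2)(11−12)(11−3)(11−10) = 9·(−1)·8·1 = −72 ≡ 6, so v_5 = 6^{−1} = 11 (mod 13).
  v = [8, 6, 9, 5, 11].
Step 2: syndromes of r = [11, 9, 6, 10, 5] (all sums mod 13).
  S_0 = Σ v_i r_i = 8·11 + 6·9 + 9·6 + 5·10 + 11·5 = 301 ≡ 2.
  S_1 = Σ v_i α_i r_i = 8·2·11 + 6·12·9 + 9·3·6 + 5·10·10 + 11·11·5 = 2091 ≡ 11.
  α_i^2 mod 13 = [4, 1, 9, 9, 4].
  S_2 = Σ v_i α_i^2 r_i = 8·4·11 + 6·1·9 + 9·9·6 + 5·9·10 + 11·4·5 = 1562 ≡ 2.
  S = (2, 11, 2) ≠ 0, so r is not a codeword (an error is present).
Step 3: locate the error. For a single error e at position i, S_ℓ = v_i·e·α_i^ℓ, so α_err = S_1/S_0.
  S_0^{−1} = 2^{−1} = 7 (mod 13), so α_err = 11·7 = 77 ≡ 12 = α_2. Error position i = 2.
  Consistency check: S_2/S_1 = 2·6 = 12 ≡ 12 = α_err ✓ (single-error assumption holds).
Step 4: error magnitude e = S_0/v_2 = S_0·∏_{j≠2}(α_2 − α_j) = 2·11 = 22 ≡ 9 (mod 13).
Step 5: correct position 2: c_2 = r_2 − e = 9 − 9 ≡ 0 (mod 13). Hence c = [11, 0, 6, 10, 5].
  Check: interpolating c through the α_i gives m(x) = 8 + 8·x (degree < 2) with m(α_i) = c_i for every i, so c is indeed a codeword.


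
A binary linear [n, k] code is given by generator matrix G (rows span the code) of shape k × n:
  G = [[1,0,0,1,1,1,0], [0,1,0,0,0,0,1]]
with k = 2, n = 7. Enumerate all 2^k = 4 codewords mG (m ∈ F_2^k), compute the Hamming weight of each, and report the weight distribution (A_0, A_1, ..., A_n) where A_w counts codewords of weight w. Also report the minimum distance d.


Weight distribution: A_0 = 1, A_2 = 1, A_4 = 1, A_6 = 1. Minimum distance d = 2.

Enumerate all 2^2 = 4 messages m ∈ F_2^2.
For each, compute codeword c = mG in F_2^7, then tally its weight.
  m = 00 → c = 0000000, weight = 0.
  m = 10 → c = 1001110, weight = 4.
  m = 01 → c = 0100001, weight = 2.
  m = 11 → c = 1101111, weight = 6.
Tally weights:
  weight 0: 1 codewords.
  weight 2: 1 codewords.
  weight 4: 1 codewords.
  weight 6: 1 codewords.
Minimum distance d = smallest w > 0 with A_w > 0 = 2.
Sanity: Σ A_w = 4 = 2^2 = 4 ✓.


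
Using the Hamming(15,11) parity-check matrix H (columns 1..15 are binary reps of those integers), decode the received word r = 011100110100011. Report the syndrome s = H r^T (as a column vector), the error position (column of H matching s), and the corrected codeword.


s = (0, 0, 0, 1)^T, error position = 1, corrected codeword c = 111100110100011

Compute s = H r^T mod 2 one row at a time:
  s_1 = 1 + 0 + 1 + 0 + 0 + 0 + 1 + 1 = 4 ≡ 0 (mod 2).
  s_2 = 1 + 0 + 0 + 1 + 0 + 0 + 1 + 1 = 4 ≡ 0 (mod 2).
  s_3 = 1 + 1 + 0 + 1 + 1 + 0 + 1 + 1 = 6 ≡ 0 (mod 2).
  s_4 = 0 + 1 + 0 + 1 + 0 + 0 + 0 + 1 = 3 ≡ 1 (mod 2).
s = (0, 0, 0, 1)^T — this equals column 1 of H (binary 0001), so error is at position 1.
Correct: flip bit 1 of r = 011100110100011 to get c = 111100110100011.


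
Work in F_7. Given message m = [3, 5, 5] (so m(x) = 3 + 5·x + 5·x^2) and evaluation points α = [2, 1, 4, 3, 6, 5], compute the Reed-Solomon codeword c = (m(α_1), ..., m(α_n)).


c = [5, 6, 5, 0, 3, 6]

Message polynomial: m(x) = 3 + 5·x + 5·x^2 (mod 7).
For each evaluation point α_i, compute m(α_i) mod 7:
  α_1 = 2: Horner steps 5 → 1 → 5, so m(2) = 5.
  α_2 = 1: Horner steps 5 → 3 → 6, so m(1) = 6.
  α_3 = 4: Horner steps 5 → 4 → 5, so m(4) = 5.
  α_4 = 3: Horner steps 5 → 6 → 0, so m(3) = 0.
  α_5 = 6: Horner steps 5 → 0 → 3, so m(6) = 3.
  α_6 = 5: Horner steps 5 → 2 → 6, so m(5) = 6.
Codeword c = [5, 6, 5, 0, 3, 6] ∈ F_7^6.


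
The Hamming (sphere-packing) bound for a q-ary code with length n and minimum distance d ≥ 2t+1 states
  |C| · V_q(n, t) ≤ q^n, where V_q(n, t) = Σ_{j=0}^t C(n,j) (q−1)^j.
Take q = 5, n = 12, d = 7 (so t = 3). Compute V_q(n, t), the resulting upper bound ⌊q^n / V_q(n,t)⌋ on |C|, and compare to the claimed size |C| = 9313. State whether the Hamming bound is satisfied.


V_q(n, t) = 15185, q^n = 244140625, Hamming bound = 16077, |C| = 9313 ≤ bound (satisfied).

Step 1: Compute V_q(n, t) = Σ_{j=0}^3 C(n, j) (q−1)^j.
  j = 0: C(12,0)·(4)^0 = 1·1 = 1.
  j = 1: C(12,1)·(4)^1 = 12·4 = 48.
  j = 2: C(12,2)·(4)^2 = 66·16 = 1056.
  j = 3: C(12,3)·(4)^3 = 220·64 = 14080.
  V_q(n, t) = 1 + 48 + 1056 + 14080 = 15185.
Step 2: q^n = 5^12 = 244140625.
Step 3: Hamming bound ⌊q^n / V_q(n,t)⌋ = ⌊244140625/15185⌋ = 16077.
Step 4: Compare |C| = 9313 to 16077: satisfied.
The claimed |C| lies below the Hamming bound.


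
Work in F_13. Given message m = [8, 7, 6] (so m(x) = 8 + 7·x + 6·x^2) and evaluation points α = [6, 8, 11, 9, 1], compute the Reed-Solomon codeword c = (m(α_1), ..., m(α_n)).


c = [6, 6, 5, 11, 8]

Message polynomial: m(x) = 8 + 7·x + 6·x^2 (mod 13).
For each evaluation point α_i, compute m(α_i) mod 13:
  α_1 = 6: Horner steps 6 → 4 → 6, so m(6) = 6.
  α_2 = 8: Horner steps 6 → 3 → 6, so m(8) = 6.
  α_3 = 11: Horner steps 6 → 8 → 5, so m(11) = 5.
  α_4 = 9: Horner steps 6 → 9 → 11, so m(9) = 11.
  α_5 = 1: Horner steps 6 → 0 → 8, so m(1) = 8.
Codeword c = [6, 6, 5, 11, 8] ∈ F_13^5.


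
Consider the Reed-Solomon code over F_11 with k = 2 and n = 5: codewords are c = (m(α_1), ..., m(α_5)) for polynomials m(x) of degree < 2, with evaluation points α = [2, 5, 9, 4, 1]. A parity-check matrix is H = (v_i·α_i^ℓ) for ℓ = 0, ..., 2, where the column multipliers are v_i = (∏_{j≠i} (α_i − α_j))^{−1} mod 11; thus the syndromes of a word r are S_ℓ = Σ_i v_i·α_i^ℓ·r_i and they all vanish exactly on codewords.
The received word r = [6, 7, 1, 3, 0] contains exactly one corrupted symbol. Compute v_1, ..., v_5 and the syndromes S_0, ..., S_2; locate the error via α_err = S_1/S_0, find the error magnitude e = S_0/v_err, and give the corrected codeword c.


S = (8, 8, 8), error at position 5, error magnitude e = 9, c = [6, 7, 1, 3, 2].

Step 1: column multipliers v_i = (∏_{j≠i}(α_i − α_j))^{−1} mod 11.
  i = 1 (α = 2): (2−5)(2−9)(2−4)(2−1) = (−3)·(−7)·(−2)·1 = −42 ≡ 2, so v_1 = 2^{−1} = 6 (mod 11).
  i = 2 (α = 5): (5−2)(5−9)(5−4)(5−1) = 3·(−4)·1·4 = −48 ≡ 7, so v_2 = 7^{−1} = 8 (mod 11).
  i = 3 (α = 9): (9−2)(9−5)(9−4)(9−1) = 7·4·5·8 = 1120 ≡ 9, so v_3 = 9^{−1} = 5 (mod 11).
  i = 4 (α = 4): (4−2)(4−5)(4−9)(4−1) = 2·(−1)·(−5)·3 = 30 ≡ 8, so v_4 = 8^{−1} = 7 (mod 11).
  i = 5 (α = 1): (1−2)(1−5)(1−9)(1−4) = (−1)·(−4)·(−8)·(−3) = 96 ≡ 8, so v_5 = 8^{−1} = 7 (mod 11).
  v = [6, 8, 5, 7, 7].
Step 2: syndromes of r = [6, 7, 1, 3, 0] (all sums mod 11).
  S_0 = Σ v_i r_i = 6·6 + 8·7 + 5·1 + 7·3 + 7·0 = 118 ≡ 8.
  S_1 = Σ v_i α_i r_i = 6·2·6 + 8·5·7 + 5·9·1 + 7·4·3 + 7·1·0 = 481 ≡ 8.
  α_i^2 mod 11 = [4, 3, 4, 5, 1].
  S_2 = Σ v_i α_i^2 r_i = 6·4·6 + 8·3·7 + 5·4·1 + 7·5·3 + 7·1·0 = 437 ≡ 8.
  S = (8, 8, 8) ≠ 0, so r is not a codeword (an error is present).
Step 3: locate the error. For a single error e at position i, S_ℓ = v_i·e·α_i^ℓ, so α_err = S_1/S_0.
  S_0^{−1} = 8^{−1} = 7 (mod 11), so α_err = 8·7 = 56 ≡ 1 = α_5. Error position i = 5.
  Consistency check: S_2/S_1 = 8·7 = 56 ≡ 1 = α_err ✓ (single-error assumption holds).
Step 4: error magnitude e = S_0/v_5 = S_0·∏_{j≠5}(α_5 − α_j) = 8·8 = 64 ≡ 9 (mod 11).
Step 5: correct position 5: c_5 = r_5 − e = 0 − 9 ≡ 2 (mod 11). Hence c = [6, 7, 1, 3, 2].
  Check: interpolating c through the α_i gives m(x) = 9 + 4·x (degree < 2) with m(α_i) = c_i for every i, so c is indeed a codeword.


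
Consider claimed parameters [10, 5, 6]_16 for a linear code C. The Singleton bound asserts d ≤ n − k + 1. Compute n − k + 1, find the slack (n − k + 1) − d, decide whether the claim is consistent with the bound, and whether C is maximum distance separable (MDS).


Singleton RHS = n − k + 1 = 6, slack = 0, bound satisfied, MDS.

Singleton bound: d ≤ n − k + 1.
Here n = 10, k = 5, so n − k + 1 = 6.
Given d = 6, check d ≤ 6: YES.
Slack = (n − k + 1) − d = 0.
The code is MDS (slack = 0).
Description: the claimed parameters are [10, 5, 6]_16; such a code would be MDS (meets Singleton bound).


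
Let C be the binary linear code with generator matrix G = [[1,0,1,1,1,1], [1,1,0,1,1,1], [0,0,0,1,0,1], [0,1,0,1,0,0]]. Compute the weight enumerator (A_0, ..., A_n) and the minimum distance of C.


Weight distribution: A_0 = 1, A_2 = 6, A_3 = 4, A_4 = 1, A_5 = 4. Minimum distance d = 2.

Enumerate all 2^4 = 16 messages m ∈ F_2^4.
For each, compute codeword c = mG in F_2^6, then tally its weight.
  m = 0000 → c = 000000, weight = 0.
  m = 1000 → c = 101111, weight = 5.
  m = 0100 → c = 110111, weight = 5.
  m = 1100 → c = 011000, weight = 2.
  m = 0010 → c = 000101, weight = 2.
  m = 1010 → c = 101010, weight = 3.
  m = 0110 → c = 110010, weight = 3.
  m = 1110 → c = 011101, weight = 4.
  m = 0001 → c = 010100, weight = 2.
  m = 1001 → c = 111011, weight = 5.
  m = 0101 → c = 100011, weight = 3.
  m = 1101 → c = 001100, weight = 2.
  m = 0011 → c = 010001, weight = 2.
  m = 1011 → c = 111110, weight = 5.
  m = 0111 → c = 100110, weight = 3.
  m = 1111 → c = 001001, weight = 2.
Tally weights:
  weight 0: 1 codewords.
  weight 2: 6 codewords.
  weight 3: 4 codewords.
  weight 4: 1 codewords.
  weight 5: 4 codewords.
Minimum distance d = smallest w > 0 with A_w > 0 = 2.
Sanity: Σ A_w = 16 = 2^4 = 16 ✓.


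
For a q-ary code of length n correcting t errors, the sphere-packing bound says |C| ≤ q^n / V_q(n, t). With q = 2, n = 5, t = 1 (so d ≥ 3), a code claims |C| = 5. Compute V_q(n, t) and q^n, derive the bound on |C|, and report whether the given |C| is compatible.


V_q(n, t) = 6, q^n = 32, Hamming bound = 5, |C| = 5 ≤ bound (satisfied).

Step 1: Compute V_q(n, t) = Σ_{j=0}^1 C(n, j) (q−1)^j.
  j = 0: C(5,0)·(1)^0 = 1·1 = 1.
  j = 1: C(5,1)·(1)^1 = 5·1 = 5.
  V_q(n, t) = 1 + 5 = 6.
Step 2: q^n = 2^5 = 32.
Step 3: Hamming bound ⌊q^n / V_q(n,t)⌋ = ⌊32/6⌋ = 5.
Step 4: Compare |C| = 5 to 5: satisfied.
The claimed |C| lies at the Hamming bound (tight).


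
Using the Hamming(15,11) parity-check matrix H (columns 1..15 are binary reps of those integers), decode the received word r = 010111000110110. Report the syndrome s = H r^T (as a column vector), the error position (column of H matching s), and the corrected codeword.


s = (0, 1, 1, 1)^T, error position = 7, corrected codeword c = 010111100110110

Compute s = H r^T mod 2 one row at a time:
  s_1 = 0 + 0 + 1 + 1 + 0 + 1 + 1 + 0 = 4 ≡ 0 (mod 2).
  s_2 = 1 + 1 + 1 + 0 + 0 + 1 + 1 + 0 = 5 ≡ 1 (mod 2).
  s_3 = 1 + 0 + 1 + 0 + 1 + 1 + 1 + 0 = 5 ≡ 1 (mod 2).
  s_4 = 0 + 0 + 1 + 0 + 0 + 1 + 1 + 0 = 3 ≡ 1 (mod 2).
s = (0, 1, 1, 1)^T — this equals column 7 of H (binary 0111), so error is at position 7.
Correct: flip bit 7 of r = 010111000110110 to get c = 010111100110110.


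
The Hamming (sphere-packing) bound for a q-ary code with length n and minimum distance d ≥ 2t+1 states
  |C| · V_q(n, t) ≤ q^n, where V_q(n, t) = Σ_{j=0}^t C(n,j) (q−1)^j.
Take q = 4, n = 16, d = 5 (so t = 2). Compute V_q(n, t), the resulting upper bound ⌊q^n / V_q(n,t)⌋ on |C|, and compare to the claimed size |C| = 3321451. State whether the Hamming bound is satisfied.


V_q(n, t) = 1129, q^n = 4294967296, Hamming bound = 3804222, |C| = 3321451 ≤ bound (satisfied).

Step 1: Compute V_q(n, t) = Σ_{j=0}^2 C(n, j) (q−1)^j.
  j = 0: C(16,0)·(3)^0 = 1·1 = 1.
  j = 1: C(16,1)·(3)^1 = 16·3 = 48.
  j = 2: C(16,2)·(3)^2 = 120·9 = 1080.
  V_q(n, t) = 1 + 48 + 1080 = 1129.
Step 2: q^n = 4^16 = 4294967296.
Step 3: Hamming bound ⌊q^n / V_q(n,t)⌋ = ⌊4294967296/1129⌋ = 3804222.
Step 4: Compare |C| = 3321451 to 3804222: satisfied.
The claimed |C| lies below the Hamming bound.


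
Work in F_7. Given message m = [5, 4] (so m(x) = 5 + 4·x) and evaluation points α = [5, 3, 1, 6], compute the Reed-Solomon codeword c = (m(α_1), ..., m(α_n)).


c = [4, 3, 2, 1]

Message polynomial: m(x) = 5 + 4·x (mod 7).
For each evaluation point α_i, compute m(α_i) mod 7:
  α_1 = 5: Horner steps 4 → 4, so m(5) = 4.
  α_2 = 3: Horner steps 4 → 3, so m(3) = 3.
  α_3 = 1: Horner steps 4 → 2, so m(1) = 2.
  α_4 = 6: Horner steps 4 → 1, so m(6) = 1.
Codeword c = [4, 3, 2, 1] ∈ F_7^4.


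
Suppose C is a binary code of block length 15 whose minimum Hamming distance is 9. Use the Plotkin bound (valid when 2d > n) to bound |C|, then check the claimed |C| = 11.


Plotkin bound M ≤ 6; given |C| = 11 > bound (violated).

Check applicability: 2d = 18, n = 15.
2d − n = 3 > 0, so Plotkin applies.
Compute d/(2d−n) = 9/3 ≈ 3.0000.
⌊d/(2d−n)⌋ = 3.
Plotkin bound: M ≤ 2·3 = 6.
Given |C| = 11, check: VIOLATED.
This |C| is above the Plotkin bound, so no binary code with n = 15, d = 9 and 11 codewords exists.


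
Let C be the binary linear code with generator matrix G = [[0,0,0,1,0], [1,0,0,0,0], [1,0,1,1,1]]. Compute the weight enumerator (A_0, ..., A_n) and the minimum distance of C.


Weight distribution: A_0 = 1, A_1 = 2, A_2 = 2, A_3 = 2, A_4 = 1. Minimum distance d = 1.

Enumerate all 2^3 = 8 messages m ∈ F_2^3.
For each, compute codeword c = mG in F_2^5, then tally its weight.
  m = 000 → c = 00000, weight = 0.
  m = 100 → c = 00010, weight = 1.
  m = 010 → c = 10000, weight = 1.
  m = 110 → c = 10010, weight = 2.
  m = 001 → c = 10111, weight = 4.
  m = 101 → c = 10101, weight = 3.
  m = 011 → c = 00111, weight = 3.
  m = 111 → c = 00101, weight = 2.
Tally weights:
  weight 0: 1 codewords.
  weight 1: 2 codewords.
  weight 2: 2 codewords.
  weight 3: 2 codewords.
  weight 4: 1 codewords.
Minimum distance d = smallest w > 0 with A_w > 0 = 1.
Sanity: Σ A_w = 8 = 2^3 = 8 ✓.


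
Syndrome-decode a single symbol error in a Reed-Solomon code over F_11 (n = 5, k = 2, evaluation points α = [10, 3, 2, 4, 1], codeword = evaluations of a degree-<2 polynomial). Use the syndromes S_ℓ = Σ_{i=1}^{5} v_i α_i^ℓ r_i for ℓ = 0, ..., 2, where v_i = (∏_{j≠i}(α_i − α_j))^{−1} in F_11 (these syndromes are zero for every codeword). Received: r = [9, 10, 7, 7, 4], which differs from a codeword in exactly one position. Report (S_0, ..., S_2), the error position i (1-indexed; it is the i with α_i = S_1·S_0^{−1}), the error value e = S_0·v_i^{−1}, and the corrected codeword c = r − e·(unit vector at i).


S = (2, 8, 10), error at position 4, error magnitude e = 5, c = [9, 10, 7, 2, 4].

Step 1: column multipliers v_i = (∏_{j≠i}(α_i − α_j))^{−1} mod 11.
  i = 1 (α = 10): (10−3)(10−2)(10−4)(10−1) = 7·8·6·9 = 3024 ≡ 10, so v_1 = 10^{−1} = 10 (mod 11).
  i = 2 (α = 3): (3−10)(3−2)(3−4)(3−1) = (−7)·1·(−1)·2 = 14 ≡ 3, so v_2 = 3^{−1} = 4 (mod 11).
  i = 3 (α = 2): (2−10)(2−3)(2−4)(2−1) = (−8)·(−1)·(−2)·1 = −16 ≡ 6, so v_3 = 6^{−1} = 2 (mod 11).
  i = 4 (α = 4): (4−10)(4−3)(4−2)(4−1) = (−6)·1·2·3 = −36 ≡ 8, so v_4 = 8^{−1} = 7 (mod 11).
  i = 5 (α = 1): (1−10)(1−3)(1−2)(1−4) = (−9)·(−2)·(−1)·(−3) = 54 ≡ 10, so v_5 = 10^{−1} = 10 (mod 11).
  v = [10, 4, 2, 7, 10].
Step 2: syndromes of r = [9, 10, 7, 7, 4] (all sums mod 11).
  S_0 = Σ v_i r_i = 10·9 + 4·10 + 2·7 + 7·7 + 10·4 = 233 ≡ 2.
  S_1 = Σ v_i α_i r_i = 10·10·9 + 4·3·10 + 2·2·7 + 7·4·7 + 10·1·4 = 1284 ≡ 8.
  α_i^2 mod 11 = [1, 9, 4, 5, 1].
  S_2 = Σ v_i α_i^2 r_i = 10·1·9 + 4·9·10 + 2·4·7 + 7·5·7 + 10·1·4 = 791 ≡ 10.
  S = (2, 8, 10) ≠ 0, so r is not a codeword (an error is present).
Step 3: locate the error. For a single error e at position i, S_ℓ = v_i·e·α_i^ℓ, so α_err = S_1/S_0.
  S_0^{−1} = 2^{−1} = 6 (mod 11), so α_err = 8·6 = 48 ≡ 4 = α_4. Error position i = 4.
  Consistency check: S_2/S_1 = 10·7 = 70 ≡ 4 = α_err ✓ (single-error assumption holds).
Step 4: error magnitude e = S_0/v_4 = S_0·∏_{j≠4}(α_4 − α_j) = 2·8 = 16 ≡ 5 (mod 11).
Step 5: correct position 4: c_4 = r_4 − e = 7 − 5 ≡ 2 (mod 11). Hence c = [9, 10, 7, 2, 4].
  Check: interpolating c through the α_i gives m(x) = 1 + 3·x (degree < 2) with m(α_i) = c_i for every i, so c is indeed a codeword.


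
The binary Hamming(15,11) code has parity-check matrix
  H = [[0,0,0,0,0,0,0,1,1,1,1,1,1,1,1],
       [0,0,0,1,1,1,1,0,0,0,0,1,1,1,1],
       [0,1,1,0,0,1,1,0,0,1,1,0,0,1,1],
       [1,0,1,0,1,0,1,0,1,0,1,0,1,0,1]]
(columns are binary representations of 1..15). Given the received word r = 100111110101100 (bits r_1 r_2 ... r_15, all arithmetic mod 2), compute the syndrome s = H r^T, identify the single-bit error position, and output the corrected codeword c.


s = (0, 0, 1, 0)^T, error position = 2, corrected codeword c = 110111110101100

Compute s = H r^T mod 2 one row at a time:
  s_1 = 1 + 0 + 1 + 0 + 1 + 1 + 0 + 0 = 4 ≡ 0 (mod 2).
  s_2 = 1 + 1 + 1 + 1 + 1 + 1 + 0 + 0 = 6 ≡ 0 (mod 2).
  s_3 = 0 + 0 + 1 + 1 + 1 + 0 + 0 + 0 = 3 ≡ 1 (mod 2).
  s_4 = 1 + 0 + 1 + 1 + 0 + 0 + 1 + 0 = 4 ≡ 0 (mod 2).
s = (0, 0, 1, 0)^T — this equals column 2 of H (binary 0010), so error is at position 2.
Correct: flip bit 2 of r = 100111110101100 to get c = 110111110101100.


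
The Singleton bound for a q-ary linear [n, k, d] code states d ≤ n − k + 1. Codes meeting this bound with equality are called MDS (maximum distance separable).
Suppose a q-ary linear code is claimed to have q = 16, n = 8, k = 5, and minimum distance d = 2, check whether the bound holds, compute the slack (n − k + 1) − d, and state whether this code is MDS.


Singleton RHS = n − k + 1 = 4, slack = 2, bound satisfied, not MDS.

Singleton bound: d ≤ n − k + 1.
Here n = 8, k = 5, so n − k + 1 = 4.
Given d = 2, check d ≤ 4: YES.
Slack = (n − k + 1) − d = 2.
The code is NOT MDS (slack = 2 > 0).
Description: the claimed parameters are [8, 5, 2]_16; such a code would be non-MDS.


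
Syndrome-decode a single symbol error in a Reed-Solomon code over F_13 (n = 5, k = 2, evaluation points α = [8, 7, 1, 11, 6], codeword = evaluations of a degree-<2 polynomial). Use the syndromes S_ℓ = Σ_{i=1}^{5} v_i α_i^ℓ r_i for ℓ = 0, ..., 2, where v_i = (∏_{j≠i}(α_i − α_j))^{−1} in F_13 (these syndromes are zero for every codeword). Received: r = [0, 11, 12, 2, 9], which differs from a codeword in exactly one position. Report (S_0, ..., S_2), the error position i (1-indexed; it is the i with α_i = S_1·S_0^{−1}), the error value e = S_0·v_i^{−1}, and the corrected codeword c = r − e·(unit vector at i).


S = (11, 4, 5), error at position 4, error magnitude e = 9, c = [0, 11, 12, 6, 9].

Step 1: column multipliers v_i = (∏_{j≠i}(α_i − α_j))^{−1} mod 13.
  i = 1 (α = 8): (8−7)(8−1)(8−11)(8−6) = 1·7·(−3)·2 = −42 ≡ 10, so v_1 = 10^{−1} = 4 (mod 13).
  i = 2 (α = 7): (7−8)(7−1)(7−11)(7−6) = (−1)·6·(−4)·1 = 24 ≡ 11, so v_2 = 11^{−1} = 6 (mod 13).
  i = 3 (α = 1): (1−8)(1−7)(1−11)(1−6) = (−7)·(−6)·(−10)·(−5) = 2100 ≡ 7, so v_3 = 7^{−1} = 2 (mod 13).
  i = 4 (α = 11): (11−8)(11−7)(11−1)(11−6) = 3·4·10·5 = 600 ≡ 2, so v_4 = 2^{−1} = 7 (mod 13).
  i = 5 (α = 6): (6−8)(6−7)(6−1)(6−11) = (−2)·(−1)·5·(−5) = −50 ≡ 2, so v_5 = 2^{−1} = 7 (mod 13).
  v = [4, 6, 2, 7, 7].
Step 2: syndromes of r = [0, 11, 12, 2, 9] (all sums mod 13).
  S_0 = Σ v_i r_i = 4·0 + 6·11 + 2·12 + 7·2 + 7·9 = 167 ≡ 11.
  S_1 = Σ v_i α_i r_i = 4·8·0 + 6·7·11 + 2·1·12 + 7·11·2 + 7·6·9 = 1018 ≡ 4.
  α_i^2 mod 13 = [12, 10, 1, 4, 10].
  S_2 = Σ v_i α_i^2 r_i = 4·12·0 + 6·10·11 + 2·1·12 + 7·4·2 + 7·10·9 = 1370 ≡ 5.
  S = (11, 4, 5) ≠ 0, so r is not a codeword (an error is present).
Step 3: locate the error. For a single error e at position i, S_ℓ = v_i·e·α_i^ℓ, so α_err = S_1/S_0.
  S_0^{−1} = 11^{−1} = 6 (mod 13), so α_err = 4·6 = 24 ≡ 11 = α_4. Error position i = 4.
  Consistency check: S_2/S_1 = 5·10 = 50 ≡ 11 = α_err ✓ (single-error assumption holds).
Step 4: error magnitude e = S_0/v_4 = S_0·∏_{j≠4}(α_4 − α_j) = 11·2 = 22 ≡ 9 (mod 13).
Step 5: correct position 4: c_4 = r_4 − e = 2 − 9 ≡ 6 (mod 13). Hence c = [0, 11, 12, 6, 9].
  Check: interpolating c through the α_i gives m(x) = 10 + 2·x (degree < 2) with m(α_i) = c_i for every i, so c is indeed a codeword.


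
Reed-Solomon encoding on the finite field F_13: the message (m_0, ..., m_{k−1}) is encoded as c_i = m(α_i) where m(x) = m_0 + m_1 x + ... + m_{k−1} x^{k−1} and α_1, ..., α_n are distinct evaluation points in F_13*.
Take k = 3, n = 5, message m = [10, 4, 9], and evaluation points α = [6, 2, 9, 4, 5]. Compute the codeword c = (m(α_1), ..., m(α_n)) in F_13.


c = [7, 2, 8, 1, 8]

Message polynomial: m(x) = 10 + 4·x + 9·x^2 (mod 13).
For each evaluation point α_i, compute m(α_i) mod 13:
  α_1 = 6: Horner steps 9 → 6 → 7, so m(6) = 7.
  α_2 = 2: Horner steps 9 → 9 → 2, so m(2) = 2.
  α_3 = 9: Horner steps 9 → 7 → 8, so m(9) = 8.
  α_4 = 4: Horner steps 9 → 1 → 1, so m(4) = 1.
  α_5 = 5: Horner steps 9 → 10 → 8, so m(5) = 8.
Codeword c = [7, 2, 8, 1, 8] ∈ F_13^5.


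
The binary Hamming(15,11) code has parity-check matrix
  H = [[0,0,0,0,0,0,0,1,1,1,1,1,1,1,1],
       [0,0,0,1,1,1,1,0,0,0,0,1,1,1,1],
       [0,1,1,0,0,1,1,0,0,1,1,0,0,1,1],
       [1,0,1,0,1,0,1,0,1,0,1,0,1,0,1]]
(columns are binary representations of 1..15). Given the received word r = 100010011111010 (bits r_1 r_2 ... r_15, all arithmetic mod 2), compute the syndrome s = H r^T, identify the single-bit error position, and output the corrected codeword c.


s = (0, 1, 1, 0)^T, error position = 6, corrected codeword c = 100011011111010

Compute s = H r^T mod 2 one row at a time:
  s_1 = 1 + 1 + 1 + 1 + 1 + 0 + 1 + 0 = 6 ≡ 0 (mod 2).
  s_2 = 0 + 1 + 0 + 0 + 1 + 0 + 1 + 0 = 3 ≡ 1 (mod 2).
  s_3 = 0 + 0 + 0 + 0 + 1 + 1 + 1 + 0 = 3 ≡ 1 (mod 2).
  s_4 = 1 + 0 + 1 + 0 + 1 + 1 + 0 + 0 = 4 ≡ 0 (mod 2).
s = (0, 1, 1, 0)^T — this equals column 6 of H (binary 0110), so error is at position 6.
Correct: flip bit 6 of r = 100010011111010 to get c = 100011011111010.


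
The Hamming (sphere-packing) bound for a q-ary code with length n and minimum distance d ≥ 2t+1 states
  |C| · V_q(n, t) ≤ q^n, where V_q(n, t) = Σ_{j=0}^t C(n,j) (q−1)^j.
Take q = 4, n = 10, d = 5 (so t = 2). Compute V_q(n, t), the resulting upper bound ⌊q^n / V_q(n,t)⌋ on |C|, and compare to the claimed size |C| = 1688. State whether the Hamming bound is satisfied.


V_q(n, t) = 436, q^n = 1048576, Hamming bound = 2404, |C| = 1688 ≤ bound (satisfied).

Step 1: Compute V_q(n, t) = Σ_{j=0}^2 C(n, j) (q−1)^j.
  j = 0: C(10,0)·(3)^0 = 1·1 = 1.
  j = 1: C(10,1)·(3)^1 = 10·3 = 30.
  j = 2: C(10,2)·(3)^2 = 45·9 = 405.
  V_q(n, t) = 1 + 30 + 405 = 436.
Step 2: q^n = 4^10 = 1048576.
Step 3: Hamming bound ⌊q^n / V_q(n,t)⌋ = ⌊1048576/436⌋ = 2404.
Step 4: Compare |C| = 1688 to 2404: satisfied.
The claimed |C| lies below the Hamming bound.


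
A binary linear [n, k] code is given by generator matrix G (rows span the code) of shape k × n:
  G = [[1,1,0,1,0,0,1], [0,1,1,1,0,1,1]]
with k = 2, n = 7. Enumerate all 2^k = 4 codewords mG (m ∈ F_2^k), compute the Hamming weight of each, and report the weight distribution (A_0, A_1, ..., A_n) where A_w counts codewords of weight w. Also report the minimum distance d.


Weight distribution: A_0 = 1, A_3 = 1, A_4 = 1, A_5 = 1. Minimum distance d = 3.

Enumerate all 2^2 = 4 messages m ∈ F_2^2.
For each, compute codeword c = mG in F_2^7, then tally its weight.
  m = 00 → c = 0000000, weight = 0.
  m = 10 → c = 1101001, weight = 4.
  m = 01 → c = 0111011, weight = 5.
  m = 11 → c = 1010010, weight = 3.
Tally weights:
  weight 0: 1 codewords.
  weight 3: 1 codewords.
  weight 4: 1 codewords.
  weight 5: 1 codewords.
Minimum distance d = smallest w > 0 with A_w > 0 = 3.
Sanity: Σ A_w = 4 = 2^2 = 4 ✓.


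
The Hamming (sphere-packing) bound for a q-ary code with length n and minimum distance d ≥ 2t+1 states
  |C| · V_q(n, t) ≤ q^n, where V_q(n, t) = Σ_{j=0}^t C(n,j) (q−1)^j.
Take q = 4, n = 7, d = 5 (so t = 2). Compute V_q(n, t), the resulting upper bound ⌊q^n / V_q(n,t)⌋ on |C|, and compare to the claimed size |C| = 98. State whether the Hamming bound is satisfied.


V_q(n, t) = 211, q^n = 16384, Hamming bound = 77, |C| = 98 > bound (violated).

Step 1: Compute V_q(n, t) = Σ_{j=0}^2 C(n, j) (q−1)^j.
  j = 0: C(7,0)·(3)^0 = 1·1 = 1.
  j = 1: C(7,1)·(3)^1 = 7·3 = 21.
  j = 2: C(7,2)·(3)^2 = 21·9 = 189.
  V_q(n, t) = 1 + 21 + 189 = 211.
Step 2: q^n = 4^7 = 16384.
Step 3: Hamming bound ⌊q^n / V_q(n,t)⌋ = ⌊16384/211⌋ = 77.
Step 4: Compare |C| = 98 to 77: violated.
The claimed |C| lies above the Hamming bound, so no 4-ary code of length 7 with d ≥ 5 can have 98 codewords.


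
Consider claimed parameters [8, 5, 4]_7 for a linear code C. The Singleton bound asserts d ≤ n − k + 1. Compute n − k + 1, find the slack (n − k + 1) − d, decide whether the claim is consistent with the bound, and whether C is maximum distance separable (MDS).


Singleton RHS = n − k + 1 = 4, slack = 0, bound satisfied, MDS.

Singleton bound: d ≤ n − k + 1.
Here n = 8, k = 5, so n − k + 1 = 4.
Given d = 4, check d ≤ 4: YES.
Slack = (n − k + 1) − d = 0.
The code is MDS (slack = 0).
Description: the claimed parameters are [8, 5, 4]_7; such a code would be MDS (meets Singleton bound).


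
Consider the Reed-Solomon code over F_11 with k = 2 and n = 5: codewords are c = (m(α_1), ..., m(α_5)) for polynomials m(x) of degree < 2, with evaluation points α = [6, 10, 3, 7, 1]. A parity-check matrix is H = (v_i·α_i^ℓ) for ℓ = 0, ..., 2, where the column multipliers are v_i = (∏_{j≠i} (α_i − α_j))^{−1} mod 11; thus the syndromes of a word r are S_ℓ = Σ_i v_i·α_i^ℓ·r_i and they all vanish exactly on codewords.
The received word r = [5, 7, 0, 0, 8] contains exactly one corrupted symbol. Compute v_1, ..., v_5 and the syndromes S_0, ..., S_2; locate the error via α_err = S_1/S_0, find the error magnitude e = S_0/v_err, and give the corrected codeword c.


S = (3, 9, 5), error at position 3, error magnitude e = 2, c = [5, 7, 9, 0, 8].

Step 1: column multipliers v_i = (∏_{j≠i}(α_i − α_j))^{−1} mod 11.
  i = 1 (α = 6): (6−10)(6−3)(6−7)(6−1) = (−4)·3·(−1)·5 = 60 ≡ 5, so v_1 = 5^{−1} = 9 (mod 11).
  i = 2 (α = 10): (10−6)(10−3)(10−7)(10−1) = 4·7·3·9 = 756 ≡ 8, so v_2 = 8^{−1} = 7 (mod 11).
  i = 3 (α = 3): (3−6)(3−10)(3−7)(3−1) = (−3)·(−7)·(−4)·2 = −168 ≡ 8, so v_3 = 8^{−1} = 7 (mod 11).
  i = 4 (α = 7): (7−6)(7−10)(7−3)(7−1) = 1·(−3)·4·6 = −72 ≡ 5, so v_4 = 5^{−1} = 9 (mod 11).
  i = 5 (α = 1): (1−6)(1−10)(1−3)(1−7) = (−5)·(−9)·(−2)·(−6) = 540 ≡ 1, so v_5 = 1^{−1} = 1 (mod 11).
  v = [9, 7, 7, 9, 1].
Step 2: syndromes of r = [5, 7, 0, 0, 8] (all sums mod 11).
  S_0 = Σ v_i r_i = 9·5 + 7·7 + 7·0 + 9·0 + 1·8 = 102 ≡ 3.
  S_1 = Σ v_i α_i r_i = 9·6·5 + 7·10·7 + 7·3·0 + 9·7·0 + 1·1·8 = 768 ≡ 9.
  α_i^2 mod 11 = [3, 1, 9, 5, 1].
  S_2 = Σ v_i α_i^2 r_i = 9·3·5 + 7·1·7 + 7·9·0 + 9·5·0 + 1·1·8 = 192 ≡ 5.
  S = (3, 9, 5) ≠ 0, so r is not a codeword (an error is present).
Step 3: locate the error. For a single error e at position i, S_ℓ = v_i·e·α_i^ℓ, so α_err = S_1/S_0.
  S_0^{−1} = 3^{−1} = 4 (mod 11), so α_err = 9·4 = 36 ≡ 3 = α_3. Error position i = 3.
  Consistency check: S_2/S_1 = 5·5 = 25 ≡ 3 = α_err ✓ (single-error assumption holds).
Step 4: error magnitude e = S_0/v_3 = S_0·∏_{j≠3}(α_3 − α_j) = 3·8 = 24 ≡ 2 (mod 11).
Step 5: correct position 3: c_3 = r_3 − e = 0 − 2 ≡ 9 (mod 11). Hence c = [5, 7, 9, 0, 8].
  Check: interpolating c through the α_i gives m(x) = 2 + 6·x (degree < 2) with m(α_i) = c_i for every i, so c is indeed a codeword.


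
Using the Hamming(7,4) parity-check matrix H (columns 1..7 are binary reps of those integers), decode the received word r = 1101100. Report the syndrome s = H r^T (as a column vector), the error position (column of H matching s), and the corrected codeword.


s = (0, 1, 0)^T, error position = 2, corrected codeword c = 1001100

Compute s = H r^T mod 2 one row at a time:
  s_1 = 1 + 1 + 0 + 0 = 2 ≡ 0 (mod 2).
  s_2 = 1 + 0 + 0 + 0 = 1 ≡ 1 (mod 2).
  s_3 = 1 + 0 + 1 + 0 = 2 ≡ 0 (mod 2).
s = (0, 1, 0)^T — this equals column 2 of H (binary 010), so error is at position 2.
Correct: flip bit 2 of r = 1101100 to get c = 1001100.


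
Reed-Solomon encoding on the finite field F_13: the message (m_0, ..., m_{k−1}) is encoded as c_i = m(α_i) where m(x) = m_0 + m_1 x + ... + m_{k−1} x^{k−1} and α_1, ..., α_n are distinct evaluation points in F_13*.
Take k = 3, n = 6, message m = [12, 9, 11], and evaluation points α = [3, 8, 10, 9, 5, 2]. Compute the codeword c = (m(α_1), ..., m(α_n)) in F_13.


c = [8, 8, 6, 9, 7, 9]

Message polynomial: m(x) = 12 + 9·x + 11·x^2 (mod 13).
For each evaluation point α_i, compute m(α_i) mod 13:
  α_1 = 3: Horner steps 11 → 3 → 8, so m(3) = 8.
  α_2 = 8: Horner steps 11 → 6 → 8, so m(8) = 8.
  α_3 = 10: Horner steps 11 → 2 → 6, so m(10) = 6.
  α_4 = 9: Horner steps 11 → 4 → 9, so m(9) = 9.
  α_5 = 5: Horner steps 11 → 12 → 7, so m(5) = 7.
  α_6 = 2: Horner steps 11 → 5 → 9, so m(2) = 9.
Codeword c = [8, 8, 6, 9, 7, 9] ∈ F_13^6.


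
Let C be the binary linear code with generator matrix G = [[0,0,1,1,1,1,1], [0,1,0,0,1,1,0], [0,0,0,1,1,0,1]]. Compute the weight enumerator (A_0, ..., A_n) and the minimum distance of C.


Weight distribution: A_0 = 1, A_2 = 1, A_3 = 3, A_4 = 2, A_5 = 1. Minimum distance d = 2.

Enumerate all 2^3 = 8 messages m ∈ F_2^3.
For each, compute codeword c = mG in F_2^7, then tally its weight.
  m = 000 → c = 0000000, weight = 0.
  m = 100 → c = 0011111, weight = 5.
  m = 010 → c = 0100110, weight = 3.
  m = 110 → c = 0111001, weight = 4.
  m = 001 → c = 0001101, weight = 3.
  m = 101 → c = 0010010, weight = 2.
  m = 011 → c = 0101011, weight = 4.
  m = 111 → c = 0110100, weight = 3.
Tally weights:
  weight 0: 1 codewords.
  weight 2: 1 codewords.
  weight 3: 3 codewords.
  weight 4: 2 codewords.
  weight 5: 1 codewords.
Minimum distance d = smallest w > 0 with A_w > 0 = 2.
Sanity: Σ A_w = 8 = 2^3 = 8 ✓.


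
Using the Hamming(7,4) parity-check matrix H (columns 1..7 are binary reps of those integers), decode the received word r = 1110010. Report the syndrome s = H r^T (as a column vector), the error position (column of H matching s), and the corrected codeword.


s = (1, 1, 0)^T, error position = 6, corrected codeword c = 1110000

Compute s = H r^T mod 2 one row at a time:
  s_1 = 0 + 0 + 1 + 0 = 1 ≡ 1 (mod 2).
  s_2 = 1 + 1 + 1 + 0 = 3 ≡ 1 (mod 2).
  s_3 = 1 + 1 + 0 + 0 = 2 ≡ 0 (mod 2).
s = (1, 1, 0)^T — this equals column 6 of H (binary 110), so error is at position 6.
Correct: flip bit 6 of r = 1110010 to get c = 1110000.


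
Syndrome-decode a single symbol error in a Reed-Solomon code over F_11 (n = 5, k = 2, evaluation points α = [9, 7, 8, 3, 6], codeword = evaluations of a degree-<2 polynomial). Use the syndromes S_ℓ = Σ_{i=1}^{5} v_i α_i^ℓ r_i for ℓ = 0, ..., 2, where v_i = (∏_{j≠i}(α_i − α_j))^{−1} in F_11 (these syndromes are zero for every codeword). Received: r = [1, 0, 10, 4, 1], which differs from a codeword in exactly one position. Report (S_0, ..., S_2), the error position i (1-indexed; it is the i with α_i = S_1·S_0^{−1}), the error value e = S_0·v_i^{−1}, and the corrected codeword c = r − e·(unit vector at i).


S = (1, 9, 4), error at position 1, error magnitude e = 3, c = [9, 0, 10, 4, 1].

Step 1: column multipliers v_i = (∏_{j≠i}(α_i − α_j))^{−1} mod 11.
  i = 1 (α = 9): (9−7)(9−8)(9−3)(9−6) = 2·1·6·3 = 36 ≡ 3, so v_1 = 3^{−1} = 4 (mod 11).
  i = 2 (α = 7): (7−9)(7−8)(7−3)(7−6) = (−2)·(−1)·4·1 = 8 ≡ 8, so v_2 = 8^{−1} = 7 (mod 11).
  i = 3 (α = 8): (8−9)(8−7)(8−3)(8−6) = (−1)·1·5·2 = −10 ≡ 1, so v_3 = 1^{−1} = 1 (mod 11).
  i = 4 (α = 3): (3−9)(3−7)(3−8)(3−6) = (−6)·(−4)·(−5)·(−3) = 360 ≡ 8, so v_4 = 8^{−1} = 7 (mod 11).
  i = 5 (α = 6): (6−9)(6−7)(6−8)(6−3) = (−3)·(−1)·(−2)·3 = −18 ≡ 4, so v_5 = 4^{−1} = 3 (mod 11).
  v = [4, 7, 1, 7, 3].
Step 2: syndromes of r = [1, 0, 10, 4, 1] (all sums mod 11).
  S_0 = Σ v_i r_i = 4·1 + 7·0 + 1·10 + 7·4 + 3·1 = 45 ≡ 1.
  S_1 = Σ v_i α_i r_i = 4·9·1 + 7·7·0 + 1·8·10 + 7·3·4 + 3·6·1 = 218 ≡ 9.
  α_i^2 mod 11 = [4, 5, 9, 9, 3].
  S_2 = Σ v_i α_i^2 r_i = 4·4·1 + 7·5·0 + 1·9·10 + 7·9·4 + 3·3·1 = 367 ≡ 4.
  S = (1, 9, 4) ≠ 0, so r is not a codeword (an error is present).
Step 3: locate the error. For a single error e at position i, S_ℓ = v_i·e·α_i^ℓ, so α_err = S_1/S_0.
  S_0^{−1} = 1^{−1} = 1 (mod 11), so α_err = 9·1 = 9 ≡ 9 = α_1. Error position i = 1.
  Consistency check: S_2/S_1 = 4·5 = 20 ≡ 9 = α_err ✓ (single-error assumption holds).
Step 4: error magnitude e = S_0/v_1 = S_0·∏_{j≠1}(α_1 − α_j) = 1·3 = 3 ≡ 3 (mod 11).
Step 5: correct position 1: c_1 = r_1 − e = 1 − 3 ≡ 9 (mod 11). Hence c = [9, 0, 10, 4, 1].
  Check: interpolating c through the α_i gives m(x) = 7 + 10·x (degree < 2) with m(α_i) = c_i for every i, so c is indeed a codeword.


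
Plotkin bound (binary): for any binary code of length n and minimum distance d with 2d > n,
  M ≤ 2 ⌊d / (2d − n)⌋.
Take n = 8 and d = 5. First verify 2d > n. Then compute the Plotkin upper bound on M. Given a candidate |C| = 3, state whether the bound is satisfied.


Plotkin bound M ≤ 4; given |C| = 3 ≤ bound (satisfied).

Check applicability: 2d = 10, n = 8.
2d − n = 2 > 0, so Plotkin applies.
Compute d/(2d−n) = 5/2 ≈ 2.5000.
⌊d/(2d−n)⌋ = 2.
Plotkin bound: M ≤ 2·2 = 4.
Given |C| = 3, check: satisfied.
This |C| is below the Plotkin bound.


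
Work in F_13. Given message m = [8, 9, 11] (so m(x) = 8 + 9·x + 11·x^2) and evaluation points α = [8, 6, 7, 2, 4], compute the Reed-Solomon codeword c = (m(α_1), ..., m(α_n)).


c = [4, 3, 12, 5, 12]

Message polynomial: m(x) = 8 + 9·x + 11·x^2 (mod 13).
For each evaluation point α_i, compute m(α_i) mod 13:
  α_1 = 8: Horner steps 11 → 6 → 4, so m(8) = 4.
  α_2 = 6: Horner steps 11 → 10 → 3, so m(6) = 3.
  α_3 = 7: Horner steps 11 → 8 → 12, so m(7) = 12.
  α_4 = 2: Horner steps 11 → 5 → 5, so m(2) = 5.
  α_5 = 4: Horner steps 11 → 1 → 12, so m(4) = 12.
Codeword c = [4, 3, 12, 5, 12] ∈ F_13^5.


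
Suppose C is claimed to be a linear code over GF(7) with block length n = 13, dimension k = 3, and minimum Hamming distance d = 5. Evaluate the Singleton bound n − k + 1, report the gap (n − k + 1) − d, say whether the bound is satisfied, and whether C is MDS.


Singleton RHS = n − k + 1 = 11, slack = 6, bound satisfied, not MDS.

Singleton bound: d ≤ n − k + 1.
Here n = 13, k = 3, so n − k + 1 = 11.
Given d = 5, check d ≤ 11: YES.
Slack = (n − k + 1) − d = 6.
The code is NOT MDS (slack = 6 > 0).
Description: the claimed parameters are [13, 3, 5]_7; such a code would be non-MDS.
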